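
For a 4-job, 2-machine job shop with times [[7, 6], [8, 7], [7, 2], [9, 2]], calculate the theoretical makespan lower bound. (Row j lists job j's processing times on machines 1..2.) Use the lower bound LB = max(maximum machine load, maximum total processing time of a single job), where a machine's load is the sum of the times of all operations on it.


Machine loads:
  Machine 1: 7 + 8 + 7 + 9 = 31
  Machine 2: 6 + 7 + 2 + 2 = 17
Max machine load = 31
Job totals:
  Job 1: 13
  Job 2: 15
  Job 3: 9
  Job 4: 11
Max job total = 15
Lower bound = max(31, 15) = 31

31


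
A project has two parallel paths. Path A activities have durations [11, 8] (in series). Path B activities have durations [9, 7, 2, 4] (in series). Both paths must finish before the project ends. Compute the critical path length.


Path A total = 11 + 8 = 19
Path B total = 9 + 7 + 2 + 4 = 22
Critical path = longest path = max(19, 22) = 22

22


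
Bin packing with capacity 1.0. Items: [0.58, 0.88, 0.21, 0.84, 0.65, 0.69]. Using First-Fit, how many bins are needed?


Place items sequentially using First-Fit:
  Item 0.58 -> new Bin 1
  Item 0.88 -> new Bin 2
  Item 0.21 -> Bin 1 (now 0.79)
  Item 0.84 -> new Bin 3
  Item 0.65 -> new Bin 4
  Item 0.69 -> new Bin 5
Total bins used = 5

5


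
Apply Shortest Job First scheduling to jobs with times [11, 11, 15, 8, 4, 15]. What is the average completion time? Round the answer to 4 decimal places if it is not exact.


SJF order (ascending): [4, 8, 11, 11, 15, 15]
Completion times:
  Job 1: burst=4, C=4
  Job 2: burst=8, C=12
  Job 3: burst=11, C=23
  Job 4: burst=11, C=34
  Job 5: burst=15, C=49
  Job 6: burst=15, C=64
Average completion = 186/6 = 31.0

31.0


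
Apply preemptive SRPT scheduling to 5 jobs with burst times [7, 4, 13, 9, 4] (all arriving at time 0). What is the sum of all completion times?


Since all jobs arrive at t=0, SRPT equals SPT ordering.
SPT order: [4, 4, 7, 9, 13]
Completion times:
  Job 1: p=4, C=4
  Job 2: p=4, C=8
  Job 3: p=7, C=15
  Job 4: p=9, C=24
  Job 5: p=13, C=37
Total completion time = 4 + 8 + 15 + 24 + 37 = 88

88


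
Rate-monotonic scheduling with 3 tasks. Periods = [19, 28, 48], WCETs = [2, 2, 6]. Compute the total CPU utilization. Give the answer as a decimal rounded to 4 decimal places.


Compute individual utilizations (exact fractions):
  Task 1: C/T = 2/19 (approx. 0.1053)
  Task 2: C/T = 2/28 = 1/14 (approx. 0.0714)
  Task 3: C/T = 6/48 = 1/8 (approx. 0.125)
Total utilization U = 2/19 + 1/14 + 1/8 = 321/1064
Rounded to 4 decimal places: U = 0.3017
RM (Liu & Layland) bound for 3 tasks = 0.779763; compare with U = 321/1064 (approx. 0.301692)
U <= bound, so schedulable by RM sufficient condition.

0.3017


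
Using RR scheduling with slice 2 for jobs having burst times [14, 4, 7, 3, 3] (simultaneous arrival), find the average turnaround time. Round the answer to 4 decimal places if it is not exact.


Time quantum = 2
Execution trace:
  J1 runs 2 units, time = 2
  J2 runs 2 units, time = 4
  J3 runs 2 units, time = 6
  J4 runs 2 units, time = 8
  J5 runs 2 units, time = 10
  J1 runs 2 units, time = 12
  J2 runs 2 units, time = 14
  J3 runs 2 units, time = 16
  J4 runs 1 units, time = 17
  J5 runs 1 units, time = 18
  J1 runs 2 units, time = 20
  J3 runs 2 units, time = 22
  J1 runs 2 units, time = 24
  J3 runs 1 units, time = 25
  J1 runs 2 units, time = 27
  J1 runs 2 units, time = 29
  J1 runs 2 units, time = 31
Finish times: [31, 14, 25, 17, 18]
Average turnaround = 105/5 = 21.0

21.0


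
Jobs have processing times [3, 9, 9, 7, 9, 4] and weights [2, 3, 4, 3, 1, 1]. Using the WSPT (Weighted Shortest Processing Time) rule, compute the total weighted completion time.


Compute p/w ratios and sort ascending (WSPT): [(3, 2), (9, 4), (7, 3), (9, 3), (4, 1), (9, 1)]
Compute weighted completion times:
  Job (p=3,w=2): C=3, w*C=2*3=6
  Job (p=9,w=4): C=12, w*C=4*12=48
  Job (p=7,w=3): C=19, w*C=3*19=57
  Job (p=9,w=3): C=28, w*C=3*28=84
  Job (p=4,w=1): C=32, w*C=1*32=32
  Job (p=9,w=1): C=41, w*C=1*41=41
Total weighted completion time = 268

268


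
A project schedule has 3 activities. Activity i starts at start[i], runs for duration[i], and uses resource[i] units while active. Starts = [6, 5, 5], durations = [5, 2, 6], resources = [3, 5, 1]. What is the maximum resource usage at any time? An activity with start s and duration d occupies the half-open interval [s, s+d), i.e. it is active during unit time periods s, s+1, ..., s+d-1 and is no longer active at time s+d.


Each activity i is active on [start_i, start_i + duration_i).
Compute total resource usage per time slot:
  t=0: active resources = [], total = 0
  t=1: active resources = [], total = 0
  t=2: active resources = [], total = 0
  t=3: active resources = [], total = 0
  t=4: active resources = [], total = 0
  t=5: active resources = [5, 1], total = 6
  t=6: active resources = [3, 5, 1], total = 9
  t=7: active resources = [3, 1], total = 4
  t=8: active resources = [3, 1], total = 4
  t=9: active resources = [3, 1], total = 4
  t=10: active resources = [3, 1], total = 4
Peak resource demand = 9

9


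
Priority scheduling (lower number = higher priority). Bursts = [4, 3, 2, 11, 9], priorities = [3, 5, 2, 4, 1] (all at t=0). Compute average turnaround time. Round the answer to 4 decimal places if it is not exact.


Sort by priority (ascending = highest first):
Order: [(1, 9), (2, 2), (3, 4), (4, 11), (5, 3)]
Completion times:
  Priority 1, burst=9, C=9
  Priority 2, burst=2, C=11
  Priority 3, burst=4, C=15
  Priority 4, burst=11, C=26
  Priority 5, burst=3, C=29
Average turnaround = 90/5 = 18.0

18.0


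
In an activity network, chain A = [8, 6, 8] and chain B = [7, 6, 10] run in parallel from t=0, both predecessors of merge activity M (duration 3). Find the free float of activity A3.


ES(A3) = sum of predecessors on chain A = 14
EF(A3) = ES + duration = 14 + 8 = 22
Successor of A3 is M. ES(M) = max(sum(A), sum(B)) = max(22, 23) = 23
Free float = ES(successor) - EF(current) = 23 - 22 = 1

1


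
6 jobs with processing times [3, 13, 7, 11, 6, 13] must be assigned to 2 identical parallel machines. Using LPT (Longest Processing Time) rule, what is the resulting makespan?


Sort jobs in decreasing order (LPT): [13, 13, 11, 7, 6, 3]
Assign each job to the least loaded machine:
  Machine 1: jobs [13, 11, 3], load = 27
  Machine 2: jobs [13, 7, 6], load = 26
Makespan = max load = 27

27


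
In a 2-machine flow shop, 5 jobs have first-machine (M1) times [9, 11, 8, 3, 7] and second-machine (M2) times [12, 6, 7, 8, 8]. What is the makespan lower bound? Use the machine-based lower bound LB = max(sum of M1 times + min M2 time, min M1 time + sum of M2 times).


LB1 = sum(M1 times) + min(M2 times) = 38 + 6 = 44
LB2 = min(M1 times) + sum(M2 times) = 3 + 41 = 44
Lower bound = max(LB1, LB2) = max(44, 44) = 44

44


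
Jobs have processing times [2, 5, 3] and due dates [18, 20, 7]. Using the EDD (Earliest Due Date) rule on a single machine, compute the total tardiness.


Sort by due date (EDD order): [(3, 7), (2, 18), (5, 20)]
Compute completion times and tardiness:
  Job 1: p=3, d=7, C=3, tardiness=max(0,3-7)=0
  Job 2: p=2, d=18, C=5, tardiness=max(0,5-18)=0
  Job 3: p=5, d=20, C=10, tardiness=max(0,10-20)=0
Total tardiness = 0

0


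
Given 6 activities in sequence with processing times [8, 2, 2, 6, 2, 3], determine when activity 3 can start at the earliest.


Activity 3 starts after activities 1 through 2 complete.
Predecessor durations: [8, 2]
ES = 8 + 2 = 10

10


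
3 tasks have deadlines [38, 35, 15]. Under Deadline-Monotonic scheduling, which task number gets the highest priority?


Sort tasks by relative deadline (ascending):
  Task 3: deadline = 15
  Task 2: deadline = 35
  Task 1: deadline = 38
Priority order (highest first): [3, 2, 1]
Highest priority task = 3

3


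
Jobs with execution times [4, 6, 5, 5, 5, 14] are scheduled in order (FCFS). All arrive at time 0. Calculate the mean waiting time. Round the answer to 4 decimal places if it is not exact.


FCFS order (as given): [4, 6, 5, 5, 5, 14]
Waiting times:
  Job 1: wait = 0
  Job 2: wait = 4
  Job 3: wait = 10
  Job 4: wait = 15
  Job 5: wait = 20
  Job 6: wait = 25
Sum of waiting times = 74
Average waiting time = 74/6 = 12.3333

12.3333


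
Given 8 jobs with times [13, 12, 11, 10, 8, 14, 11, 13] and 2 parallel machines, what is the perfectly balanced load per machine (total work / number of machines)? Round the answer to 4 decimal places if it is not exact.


Total processing time = 13 + 12 + 11 + 10 + 8 + 14 + 11 + 13 = 92
Number of machines = 2
Ideal balanced load = 92 / 2 = 46.0

46.0


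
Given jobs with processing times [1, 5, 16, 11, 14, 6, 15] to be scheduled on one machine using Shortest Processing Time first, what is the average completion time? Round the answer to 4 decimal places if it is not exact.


Sort jobs by processing time (SPT order): [1, 5, 6, 11, 14, 15, 16]
Compute completion times sequentially:
  Job 1: processing = 1, completes at 1
  Job 2: processing = 5, completes at 6
  Job 3: processing = 6, completes at 12
  Job 4: processing = 11, completes at 23
  Job 5: processing = 14, completes at 37
  Job 6: processing = 15, completes at 52
  Job 7: processing = 16, completes at 68
Sum of completion times = 199
Average completion time = 199/7 = 28.4286

28.4286


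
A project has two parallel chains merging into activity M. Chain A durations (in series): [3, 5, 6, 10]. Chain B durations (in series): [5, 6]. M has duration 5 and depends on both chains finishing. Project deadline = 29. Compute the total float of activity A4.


Forward pass: ES(A4) = sum of predecessors on chain A = 14
EF = ES + duration = 14 + 10 = 24
Backward pass: LF(M) = deadline = 29; LS(M) = 29 - 5 = 24
LF(A4) = LS(M) - sum(successors on chain A) = 24 - 0 = 24
LS = LF - duration = 24 - 10 = 14
Total float = LS - ES = 14 - 14 = 0

0


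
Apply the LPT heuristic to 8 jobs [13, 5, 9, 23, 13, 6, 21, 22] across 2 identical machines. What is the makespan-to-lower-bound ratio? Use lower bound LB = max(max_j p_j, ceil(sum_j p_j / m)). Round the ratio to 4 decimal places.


LPT order: [23, 22, 21, 13, 13, 9, 6, 5]
Machine loads after assignment: [55, 57]
LPT makespan = 57
Lower bound = max(max_job, ceil(total/2)) = max(23, 56) = 56
Ratio = 57 / 56 = 1.0179

1.0179


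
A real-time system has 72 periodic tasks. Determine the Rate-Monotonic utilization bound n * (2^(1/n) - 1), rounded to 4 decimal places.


Compute 2^(1/72) = 1.0096735332
Subtract 1: 1.0096735332 - 1 = 0.0096735332
Multiply by n: 72 * 0.0096735332 = 0.6964943904
Round to 4 dp: 0.6965

0.6965


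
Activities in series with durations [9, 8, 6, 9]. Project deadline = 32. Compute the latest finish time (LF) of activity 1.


LF(activity 1) = deadline - sum of successor durations
Successors: activities 2 through 4 with durations [8, 6, 9]
Sum of successor durations = 23
LF = 32 - 23 = 9

9


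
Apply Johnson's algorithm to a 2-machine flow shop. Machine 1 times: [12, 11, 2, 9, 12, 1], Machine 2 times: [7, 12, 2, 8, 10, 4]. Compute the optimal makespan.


Apply Johnson's rule:
  Group 1 (a <= b): [(6, 1, 4), (3, 2, 2), (2, 11, 12)]
  Group 2 (a > b): [(5, 12, 10), (4, 9, 8), (1, 12, 7)]
Optimal job order: [6, 3, 2, 5, 4, 1]
Schedule:
  Job 6: M1 done at 1, M2 done at 5
  Job 3: M1 done at 3, M2 done at 7
  Job 2: M1 done at 14, M2 done at 26
  Job 5: M1 done at 26, M2 done at 36
  Job 4: M1 done at 35, M2 done at 44
  Job 1: M1 done at 47, M2 done at 54
Makespan = 54

54


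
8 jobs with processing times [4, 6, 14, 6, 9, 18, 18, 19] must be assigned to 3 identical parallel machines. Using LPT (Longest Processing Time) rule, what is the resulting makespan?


Sort jobs in decreasing order (LPT): [19, 18, 18, 14, 9, 6, 6, 4]
Assign each job to the least loaded machine:
  Machine 1: jobs [19, 6, 6], load = 31
  Machine 2: jobs [18, 14], load = 32
  Machine 3: jobs [18, 9, 4], load = 31
Makespan = max load = 32

32


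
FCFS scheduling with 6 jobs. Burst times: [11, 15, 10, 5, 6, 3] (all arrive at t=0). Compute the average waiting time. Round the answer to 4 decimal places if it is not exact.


FCFS order (as given): [11, 15, 10, 5, 6, 3]
Waiting times:
  Job 1: wait = 0
  Job 2: wait = 11
  Job 3: wait = 26
  Job 4: wait = 36
  Job 5: wait = 41
  Job 6: wait = 47
Sum of waiting times = 161
Average waiting time = 161/6 = 26.8333

26.8333


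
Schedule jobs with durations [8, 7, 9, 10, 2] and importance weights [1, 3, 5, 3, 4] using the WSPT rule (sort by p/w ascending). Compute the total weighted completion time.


Compute p/w ratios and sort ascending (WSPT): [(2, 4), (9, 5), (7, 3), (10, 3), (8, 1)]
Compute weighted completion times:
  Job (p=2,w=4): C=2, w*C=4*2=8
  Job (p=9,w=5): C=11, w*C=5*11=55
  Job (p=7,w=3): C=18, w*C=3*18=54
  Job (p=10,w=3): C=28, w*C=3*28=84
  Job (p=8,w=1): C=36, w*C=1*36=36
Total weighted completion time = 237

237


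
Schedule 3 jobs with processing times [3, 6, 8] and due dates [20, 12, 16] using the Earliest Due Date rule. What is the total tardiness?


Sort by due date (EDD order): [(6, 12), (8, 16), (3, 20)]
Compute completion times and tardiness:
  Job 1: p=6, d=12, C=6, tardiness=max(0,6-12)=0
  Job 2: p=8, d=16, C=14, tardiness=max(0,14-16)=0
  Job 3: p=3, d=20, C=17, tardiness=max(0,17-20)=0
Total tardiness = 0

0


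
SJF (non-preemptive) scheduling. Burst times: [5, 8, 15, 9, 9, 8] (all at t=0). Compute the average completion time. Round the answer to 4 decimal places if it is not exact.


SJF order (ascending): [5, 8, 8, 9, 9, 15]
Completion times:
  Job 1: burst=5, C=5
  Job 2: burst=8, C=13
  Job 3: burst=8, C=21
  Job 4: burst=9, C=30
  Job 5: burst=9, C=39
  Job 6: burst=15, C=54
Average completion = 162/6 = 27.0

27.0


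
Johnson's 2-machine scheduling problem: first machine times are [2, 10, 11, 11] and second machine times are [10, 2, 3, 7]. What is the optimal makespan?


Apply Johnson's rule:
  Group 1 (a <= b): [(1, 2, 10)]
  Group 2 (a > b): [(4, 11, 7), (3, 11, 3), (2, 10, 2)]
Optimal job order: [1, 4, 3, 2]
Schedule:
  Job 1: M1 done at 2, M2 done at 12
  Job 4: M1 done at 13, M2 done at 20
  Job 3: M1 done at 24, M2 done at 27
  Job 2: M1 done at 34, M2 done at 36
Makespan = 36

36


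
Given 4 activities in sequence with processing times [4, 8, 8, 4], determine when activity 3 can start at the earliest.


Activity 3 starts after activities 1 through 2 complete.
Predecessor durations: [4, 8]
ES = 4 + 8 = 12

12


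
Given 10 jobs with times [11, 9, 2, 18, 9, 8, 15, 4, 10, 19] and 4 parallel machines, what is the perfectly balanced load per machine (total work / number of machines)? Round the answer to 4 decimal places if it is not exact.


Total processing time = 11 + 9 + 2 + 18 + 9 + 8 + 15 + 4 + 10 + 19 = 105
Number of machines = 4
Ideal balanced load = 105 / 4 = 26.25

26.25


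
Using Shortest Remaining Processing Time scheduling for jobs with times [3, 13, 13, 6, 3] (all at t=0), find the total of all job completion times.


Since all jobs arrive at t=0, SRPT equals SPT ordering.
SPT order: [3, 3, 6, 13, 13]
Completion times:
  Job 1: p=3, C=3
  Job 2: p=3, C=6
  Job 3: p=6, C=12
  Job 4: p=13, C=25
  Job 5: p=13, C=38
Total completion time = 3 + 6 + 12 + 25 + 38 = 84

84


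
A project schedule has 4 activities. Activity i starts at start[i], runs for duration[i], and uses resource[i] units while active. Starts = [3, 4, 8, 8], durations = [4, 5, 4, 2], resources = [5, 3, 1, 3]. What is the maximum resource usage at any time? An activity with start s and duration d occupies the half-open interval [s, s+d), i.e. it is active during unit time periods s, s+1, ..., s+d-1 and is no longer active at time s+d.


Each activity i is active on [start_i, start_i + duration_i).
Compute total resource usage per time slot:
  t=0: active resources = [], total = 0
  t=1: active resources = [], total = 0
  t=2: active resources = [], total = 0
  t=3: active resources = [5], total = 5
  t=4: active resources = [5, 3], total = 8
  t=5: active resources = [5, 3], total = 8
  t=6: active resources = [5, 3], total = 8
  t=7: active resources = [3], total = 3
  t=8: active resources = [3, 1, 3], total = 7
  t=9: active resources = [1, 3], total = 4
  t=10: active resources = [1], total = 1
  t=11: active resources = [1], total = 1
Peak resource demand = 8

8


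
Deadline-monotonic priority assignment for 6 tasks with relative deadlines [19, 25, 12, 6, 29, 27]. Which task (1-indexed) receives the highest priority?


Sort tasks by relative deadline (ascending):
  Task 4: deadline = 6
  Task 3: deadline = 12
  Task 1: deadline = 19
  Task 2: deadline = 25
  Task 6: deadline = 27
  Task 5: deadline = 29
Priority order (highest first): [4, 3, 1, 2, 6, 5]
Highest priority task = 4

4


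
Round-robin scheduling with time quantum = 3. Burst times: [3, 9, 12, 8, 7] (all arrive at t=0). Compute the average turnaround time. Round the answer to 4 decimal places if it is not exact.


Time quantum = 3
Execution trace:
  J1 runs 3 units, time = 3
  J2 runs 3 units, time = 6
  J3 runs 3 units, time = 9
  J4 runs 3 units, time = 12
  J5 runs 3 units, time = 15
  J2 runs 3 units, time = 18
  J3 runs 3 units, time = 21
  J4 runs 3 units, time = 24
  J5 runs 3 units, time = 27
  J2 runs 3 units, time = 30
  J3 runs 3 units, time = 33
  J4 runs 2 units, time = 35
  J5 runs 1 units, time = 36
  J3 runs 3 units, time = 39
Finish times: [3, 30, 39, 35, 36]
Average turnaround = 143/5 = 28.6

28.6


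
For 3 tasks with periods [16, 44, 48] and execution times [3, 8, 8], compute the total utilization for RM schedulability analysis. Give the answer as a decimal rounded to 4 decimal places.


Compute individual utilizations (exact fractions):
  Task 1: C/T = 3/16 (approx. 0.1875)
  Task 2: C/T = 8/44 = 2/11 (approx. 0.1818)
  Task 3: C/T = 8/48 = 1/6 (approx. 0.1667)
Total utilization U = 3/16 + 2/11 + 1/6 = 283/528
Rounded to 4 decimal places: U = 0.5360
RM (Liu & Layland) bound for 3 tasks = 0.779763; compare with U = 283/528 (approx. 0.535985)
U <= bound, so schedulable by RM sufficient condition.

0.5360


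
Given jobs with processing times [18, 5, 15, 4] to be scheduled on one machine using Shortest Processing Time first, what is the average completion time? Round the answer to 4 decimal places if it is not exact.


Sort jobs by processing time (SPT order): [4, 5, 15, 18]
Compute completion times sequentially:
  Job 1: processing = 4, completes at 4
  Job 2: processing = 5, completes at 9
  Job 3: processing = 15, completes at 24
  Job 4: processing = 18, completes at 42
Sum of completion times = 79
Average completion time = 79/4 = 19.75

19.75


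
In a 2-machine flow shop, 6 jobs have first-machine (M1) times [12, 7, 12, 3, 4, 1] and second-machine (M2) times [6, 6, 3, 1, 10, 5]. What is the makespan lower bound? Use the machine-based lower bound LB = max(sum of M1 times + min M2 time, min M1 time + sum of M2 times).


LB1 = sum(M1 times) + min(M2 times) = 39 + 1 = 40
LB2 = min(M1 times) + sum(M2 times) = 1 + 31 = 32
Lower bound = max(LB1, LB2) = max(40, 32) = 40

40


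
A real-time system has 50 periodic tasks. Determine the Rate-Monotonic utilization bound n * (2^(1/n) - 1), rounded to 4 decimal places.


Compute 2^(1/50) = 1.0139594798
Subtract 1: 1.0139594798 - 1 = 0.0139594798
Multiply by n: 50 * 0.0139594798 = 0.6979739900
Round to 4 dp: 0.6980

0.6980


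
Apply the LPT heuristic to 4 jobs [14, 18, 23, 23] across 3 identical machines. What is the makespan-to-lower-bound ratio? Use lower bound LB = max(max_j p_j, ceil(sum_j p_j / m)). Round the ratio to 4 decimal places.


LPT order: [23, 23, 18, 14]
Machine loads after assignment: [23, 23, 32]
LPT makespan = 32
Lower bound = max(max_job, ceil(total/3)) = max(23, 26) = 26
Ratio = 32 / 26 = 1.2308

1.2308


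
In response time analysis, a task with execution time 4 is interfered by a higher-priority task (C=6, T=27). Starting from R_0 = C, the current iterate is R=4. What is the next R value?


R_next = C + ceil(R_prev / T_hp) * C_hp
ceil(4 / 27) = ceil(0.1481) = 1
Interference = 1 * 6 = 6
R_next = 4 + 6 = 10

10


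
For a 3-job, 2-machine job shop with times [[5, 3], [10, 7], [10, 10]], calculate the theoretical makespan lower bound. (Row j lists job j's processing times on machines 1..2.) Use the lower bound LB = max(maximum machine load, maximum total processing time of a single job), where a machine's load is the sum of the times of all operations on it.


Machine loads:
  Machine 1: 5 + 10 + 10 = 25
  Machine 2: 3 + 7 + 10 = 20
Max machine load = 25
Job totals:
  Job 1: 8
  Job 2: 17
  Job 3: 20
Max job total = 20
Lower bound = max(25, 20) = 25

25


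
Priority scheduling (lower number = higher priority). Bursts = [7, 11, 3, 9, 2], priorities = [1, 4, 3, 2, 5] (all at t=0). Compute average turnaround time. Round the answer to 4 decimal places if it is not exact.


Sort by priority (ascending = highest first):
Order: [(1, 7), (2, 9), (3, 3), (4, 11), (5, 2)]
Completion times:
  Priority 1, burst=7, C=7
  Priority 2, burst=9, C=16
  Priority 3, burst=3, C=19
  Priority 4, burst=11, C=30
  Priority 5, burst=2, C=32
Average turnaround = 104/5 = 20.8

20.8


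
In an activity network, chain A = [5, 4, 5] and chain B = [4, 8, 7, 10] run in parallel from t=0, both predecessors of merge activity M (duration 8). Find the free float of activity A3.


ES(A3) = sum of predecessors on chain A = 9
EF(A3) = ES + duration = 9 + 5 = 14
Successor of A3 is M. ES(M) = max(sum(A), sum(B)) = max(14, 29) = 29
Free float = ES(successor) - EF(current) = 29 - 14 = 15

15


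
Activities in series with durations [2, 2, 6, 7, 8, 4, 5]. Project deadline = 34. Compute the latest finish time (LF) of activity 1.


LF(activity 1) = deadline - sum of successor durations
Successors: activities 2 through 7 with durations [2, 6, 7, 8, 4, 5]
Sum of successor durations = 32
LF = 34 - 32 = 2

2


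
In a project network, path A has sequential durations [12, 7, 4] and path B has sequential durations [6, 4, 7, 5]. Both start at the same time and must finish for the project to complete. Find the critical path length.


Path A total = 12 + 7 + 4 = 23
Path B total = 6 + 4 + 7 + 5 = 22
Critical path = longest path = max(23, 22) = 23

23


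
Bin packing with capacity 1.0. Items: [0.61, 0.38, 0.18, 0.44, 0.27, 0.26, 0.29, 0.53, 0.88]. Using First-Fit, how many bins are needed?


Place items sequentially using First-Fit:
  Item 0.61 -> new Bin 1
  Item 0.38 -> Bin 1 (now 0.99)
  Item 0.18 -> new Bin 2
  Item 0.44 -> Bin 2 (now 0.62)
  Item 0.27 -> Bin 2 (now 0.89)
  Item 0.26 -> new Bin 3
  Item 0.29 -> Bin 3 (now 0.55)
  Item 0.53 -> new Bin 4
  Item 0.88 -> new Bin 5
Total bins used = 5

5


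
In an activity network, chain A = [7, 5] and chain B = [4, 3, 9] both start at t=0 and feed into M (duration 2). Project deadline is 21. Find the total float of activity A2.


Forward pass: ES(A2) = sum of predecessors on chain A = 7
EF = ES + duration = 7 + 5 = 12
Backward pass: LF(M) = deadline = 21; LS(M) = 21 - 2 = 19
LF(A2) = LS(M) - sum(successors on chain A) = 19 - 0 = 19
LS = LF - duration = 19 - 5 = 14
Total float = LS - ES = 14 - 7 = 7

7


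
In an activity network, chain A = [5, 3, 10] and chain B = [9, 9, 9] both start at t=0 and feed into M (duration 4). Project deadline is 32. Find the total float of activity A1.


Forward pass: ES(A1) = sum of predecessors on chain A = 0
EF = ES + duration = 0 + 5 = 5
Backward pass: LF(M) = deadline = 32; LS(M) = 32 - 4 = 28
LF(A1) = LS(M) - sum(successors on chain A) = 28 - 13 = 15
LS = LF - duration = 15 - 5 = 10
Total float = LS - ES = 10 - 0 = 10

10


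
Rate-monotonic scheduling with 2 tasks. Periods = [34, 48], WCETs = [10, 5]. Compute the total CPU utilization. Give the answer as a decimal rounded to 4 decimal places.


Compute individual utilizations (exact fractions):
  Task 1: C/T = 10/34 = 5/17 (approx. 0.2941)
  Task 2: C/T = 5/48 (approx. 0.1042)
Total utilization U = 5/17 + 5/48 = 325/816
Rounded to 4 decimal places: U = 0.3983
RM (Liu & Layland) bound for 2 tasks = 0.828427; compare with U = 325/816 (approx. 0.398284)
U <= bound, so schedulable by RM sufficient condition.

0.3983


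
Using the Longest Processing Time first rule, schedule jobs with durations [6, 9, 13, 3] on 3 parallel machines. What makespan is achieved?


Sort jobs in decreasing order (LPT): [13, 9, 6, 3]
Assign each job to the least loaded machine:
  Machine 1: jobs [13], load = 13
  Machine 2: jobs [9], load = 9
  Machine 3: jobs [6, 3], load = 9
Makespan = max load = 13

13


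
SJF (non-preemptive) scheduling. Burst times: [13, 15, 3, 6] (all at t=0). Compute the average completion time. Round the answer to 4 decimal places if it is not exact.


SJF order (ascending): [3, 6, 13, 15]
Completion times:
  Job 1: burst=3, C=3
  Job 2: burst=6, C=9
  Job 3: burst=13, C=22
  Job 4: burst=15, C=37
Average completion = 71/4 = 17.75

17.75


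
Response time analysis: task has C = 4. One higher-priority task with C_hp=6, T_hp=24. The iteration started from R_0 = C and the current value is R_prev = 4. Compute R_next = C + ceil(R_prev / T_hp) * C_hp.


R_next = C + ceil(R_prev / T_hp) * C_hp
ceil(4 / 24) = ceil(0.1667) = 1
Interference = 1 * 6 = 6
R_next = 4 + 6 = 10

10


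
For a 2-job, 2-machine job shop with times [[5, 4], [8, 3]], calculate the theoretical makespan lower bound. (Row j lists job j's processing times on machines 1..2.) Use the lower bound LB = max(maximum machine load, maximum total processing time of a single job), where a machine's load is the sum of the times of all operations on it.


Machine loads:
  Machine 1: 5 + 8 = 13
  Machine 2: 4 + 3 = 7
Max machine load = 13
Job totals:
  Job 1: 9
  Job 2: 11
Max job total = 11
Lower bound = max(13, 11) = 13

13


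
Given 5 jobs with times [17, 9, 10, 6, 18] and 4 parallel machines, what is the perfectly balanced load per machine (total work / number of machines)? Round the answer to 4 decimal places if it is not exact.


Total processing time = 17 + 9 + 10 + 6 + 18 = 60
Number of machines = 4
Ideal balanced load = 60 / 4 = 15.0

15.0


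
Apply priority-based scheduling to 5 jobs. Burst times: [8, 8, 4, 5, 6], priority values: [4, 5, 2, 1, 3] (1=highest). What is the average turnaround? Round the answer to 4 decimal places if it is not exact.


Sort by priority (ascending = highest first):
Order: [(1, 5), (2, 4), (3, 6), (4, 8), (5, 8)]
Completion times:
  Priority 1, burst=5, C=5
  Priority 2, burst=4, C=9
  Priority 3, burst=6, C=15
  Priority 4, burst=8, C=23
  Priority 5, burst=8, C=31
Average turnaround = 83/5 = 16.6

16.6


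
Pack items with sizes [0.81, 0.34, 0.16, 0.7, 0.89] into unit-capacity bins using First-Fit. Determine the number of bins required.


Place items sequentially using First-Fit:
  Item 0.81 -> new Bin 1
  Item 0.34 -> new Bin 2
  Item 0.16 -> Bin 1 (now 0.97)
  Item 0.7 -> new Bin 3
  Item 0.89 -> new Bin 4
Total bins used = 4

4


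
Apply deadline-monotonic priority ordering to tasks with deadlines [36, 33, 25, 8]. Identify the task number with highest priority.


Sort tasks by relative deadline (ascending):
  Task 4: deadline = 8
  Task 3: deadline = 25
  Task 2: deadline = 33
  Task 1: deadline = 36
Priority order (highest first): [4, 3, 2, 1]
Highest priority task = 4

4


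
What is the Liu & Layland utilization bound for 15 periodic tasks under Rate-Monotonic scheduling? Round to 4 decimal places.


Compute 2^(1/15) = 1.0472941228
Subtract 1: 1.0472941228 - 1 = 0.0472941228
Multiply by n: 15 * 0.0472941228 = 0.7094118420
Round to 4 dp: 0.7094

0.7094


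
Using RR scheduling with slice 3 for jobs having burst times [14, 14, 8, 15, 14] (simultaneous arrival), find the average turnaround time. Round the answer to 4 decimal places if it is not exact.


Time quantum = 3
Execution trace:
  J1 runs 3 units, time = 3
  J2 runs 3 units, time = 6
  J3 runs 3 units, time = 9
  J4 runs 3 units, time = 12
  J5 runs 3 units, time = 15
  J1 runs 3 units, time = 18
  J2 runs 3 units, time = 21
  J3 runs 3 units, time = 24
  J4 runs 3 units, time = 27
  J5 runs 3 units, time = 30
  J1 runs 3 units, time = 33
  J2 runs 3 units, time = 36
  J3 runs 2 units, time = 38
  J4 runs 3 units, time = 41
  J5 runs 3 units, time = 44
  J1 runs 3 units, time = 47
  J2 runs 3 units, time = 50
  J4 runs 3 units, time = 53
  J5 runs 3 units, time = 56
  J1 runs 2 units, time = 58
  J2 runs 2 units, time = 60
  J4 runs 3 units, time = 63
  J5 runs 2 units, time = 65
Finish times: [58, 60, 38, 63, 65]
Average turnaround = 284/5 = 56.8

56.8


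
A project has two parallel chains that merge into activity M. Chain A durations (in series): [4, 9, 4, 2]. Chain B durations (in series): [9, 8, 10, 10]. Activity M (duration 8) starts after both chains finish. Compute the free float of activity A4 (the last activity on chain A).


ES(A4) = sum of predecessors on chain A = 17
EF(A4) = ES + duration = 17 + 2 = 19
Successor of A4 is M. ES(M) = max(sum(A), sum(B)) = max(19, 37) = 37
Free float = ES(successor) - EF(current) = 37 - 19 = 18

18


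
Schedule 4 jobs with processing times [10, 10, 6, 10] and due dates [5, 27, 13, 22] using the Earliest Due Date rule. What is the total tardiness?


Sort by due date (EDD order): [(10, 5), (6, 13), (10, 22), (10, 27)]
Compute completion times and tardiness:
  Job 1: p=10, d=5, C=10, tardiness=max(0,10-5)=5
  Job 2: p=6, d=13, C=16, tardiness=max(0,16-13)=3
  Job 3: p=10, d=22, C=26, tardiness=max(0,26-22)=4
  Job 4: p=10, d=27, C=36, tardiness=max(0,36-27)=9
Total tardiness = 21

21


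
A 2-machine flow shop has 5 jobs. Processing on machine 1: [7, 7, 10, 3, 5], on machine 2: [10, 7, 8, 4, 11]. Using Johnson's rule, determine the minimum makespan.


Apply Johnson's rule:
  Group 1 (a <= b): [(4, 3, 4), (5, 5, 11), (1, 7, 10), (2, 7, 7)]
  Group 2 (a > b): [(3, 10, 8)]
Optimal job order: [4, 5, 1, 2, 3]
Schedule:
  Job 4: M1 done at 3, M2 done at 7
  Job 5: M1 done at 8, M2 done at 19
  Job 1: M1 done at 15, M2 done at 29
  Job 2: M1 done at 22, M2 done at 36
  Job 3: M1 done at 32, M2 done at 44
Makespan = 44

44


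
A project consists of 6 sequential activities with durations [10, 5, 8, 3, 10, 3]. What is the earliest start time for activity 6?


Activity 6 starts after activities 1 through 5 complete.
Predecessor durations: [10, 5, 8, 3, 10]
ES = 10 + 5 + 8 + 3 + 10 = 36

36


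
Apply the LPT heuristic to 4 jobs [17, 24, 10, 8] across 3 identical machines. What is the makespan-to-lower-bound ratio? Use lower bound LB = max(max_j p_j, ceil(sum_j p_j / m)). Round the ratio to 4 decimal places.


LPT order: [24, 17, 10, 8]
Machine loads after assignment: [24, 17, 18]
LPT makespan = 24
Lower bound = max(max_job, ceil(total/3)) = max(24, 20) = 24
Ratio = 24 / 24 = 1.0

1.0


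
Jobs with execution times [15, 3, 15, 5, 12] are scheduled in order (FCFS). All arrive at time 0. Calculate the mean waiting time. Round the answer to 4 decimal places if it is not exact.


FCFS order (as given): [15, 3, 15, 5, 12]
Waiting times:
  Job 1: wait = 0
  Job 2: wait = 15
  Job 3: wait = 18
  Job 4: wait = 33
  Job 5: wait = 38
Sum of waiting times = 104
Average waiting time = 104/5 = 20.8

20.8


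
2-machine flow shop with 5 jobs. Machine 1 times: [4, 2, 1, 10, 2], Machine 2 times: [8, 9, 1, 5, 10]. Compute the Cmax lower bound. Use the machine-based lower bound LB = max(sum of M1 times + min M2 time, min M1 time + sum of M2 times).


LB1 = sum(M1 times) + min(M2 times) = 19 + 1 = 20
LB2 = min(M1 times) + sum(M2 times) = 1 + 33 = 34
Lower bound = max(LB1, LB2) = max(20, 34) = 34

34


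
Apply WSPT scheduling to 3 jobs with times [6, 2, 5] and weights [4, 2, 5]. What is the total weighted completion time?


Compute p/w ratios and sort ascending (WSPT): [(2, 2), (5, 5), (6, 4)]
Compute weighted completion times:
  Job (p=2,w=2): C=2, w*C=2*2=4
  Job (p=5,w=5): C=7, w*C=5*7=35
  Job (p=6,w=4): C=13, w*C=4*13=52
Total weighted completion time = 91

91


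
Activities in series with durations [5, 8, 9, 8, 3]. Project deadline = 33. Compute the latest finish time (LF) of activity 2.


LF(activity 2) = deadline - sum of successor durations
Successors: activities 3 through 5 with durations [9, 8, 3]
Sum of successor durations = 20
LF = 33 - 20 = 13

13


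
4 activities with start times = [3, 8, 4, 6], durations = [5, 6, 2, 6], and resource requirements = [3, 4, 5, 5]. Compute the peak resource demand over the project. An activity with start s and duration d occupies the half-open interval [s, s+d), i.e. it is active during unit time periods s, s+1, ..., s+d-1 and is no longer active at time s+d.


Each activity i is active on [start_i, start_i + duration_i).
Compute total resource usage per time slot:
  t=0: active resources = [], total = 0
  t=1: active resources = [], total = 0
  t=2: active resources = [], total = 0
  t=3: active resources = [3], total = 3
  t=4: active resources = [3, 5], total = 8
  t=5: active resources = [3, 5], total = 8
  t=6: active resources = [3, 5], total = 8
  t=7: active resources = [3, 5], total = 8
  t=8: active resources = [4, 5], total = 9
  t=9: active resources = [4, 5], total = 9
  t=10: active resources = [4, 5], total = 9
  t=11: active resources = [4, 5], total = 9
  t=12: active resources = [4], total = 4
  t=13: active resources = [4], total = 4
Peak resource demand = 9

9


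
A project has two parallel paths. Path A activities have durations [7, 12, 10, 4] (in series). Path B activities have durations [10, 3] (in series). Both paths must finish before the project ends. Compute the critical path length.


Path A total = 7 + 12 + 10 + 4 = 33
Path B total = 10 + 3 = 13
Critical path = longest path = max(33, 13) = 33

33


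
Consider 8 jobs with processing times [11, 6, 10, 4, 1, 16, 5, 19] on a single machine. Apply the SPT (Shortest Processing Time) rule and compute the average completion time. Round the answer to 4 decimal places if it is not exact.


Sort jobs by processing time (SPT order): [1, 4, 5, 6, 10, 11, 16, 19]
Compute completion times sequentially:
  Job 1: processing = 1, completes at 1
  Job 2: processing = 4, completes at 5
  Job 3: processing = 5, completes at 10
  Job 4: processing = 6, completes at 16
  Job 5: processing = 10, completes at 26
  Job 6: processing = 11, completes at 37
  Job 7: processing = 16, completes at 53
  Job 8: processing = 19, completes at 72
Sum of completion times = 220
Average completion time = 220/8 = 27.5

27.5


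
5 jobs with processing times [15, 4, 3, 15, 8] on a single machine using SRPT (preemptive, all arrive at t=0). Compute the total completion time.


Since all jobs arrive at t=0, SRPT equals SPT ordering.
SPT order: [3, 4, 8, 15, 15]
Completion times:
  Job 1: p=3, C=3
  Job 2: p=4, C=7
  Job 3: p=8, C=15
  Job 4: p=15, C=30
  Job 5: p=15, C=45
Total completion time = 3 + 7 + 15 + 30 + 45 = 100

100


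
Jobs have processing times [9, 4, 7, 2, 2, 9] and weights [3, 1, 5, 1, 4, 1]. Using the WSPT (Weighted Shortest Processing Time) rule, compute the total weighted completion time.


Compute p/w ratios and sort ascending (WSPT): [(2, 4), (7, 5), (2, 1), (9, 3), (4, 1), (9, 1)]
Compute weighted completion times:
  Job (p=2,w=4): C=2, w*C=4*2=8
  Job (p=7,w=5): C=9, w*C=5*9=45
  Job (p=2,w=1): C=11, w*C=1*11=11
  Job (p=9,w=3): C=20, w*C=3*20=60
  Job (p=4,w=1): C=24, w*C=1*24=24
  Job (p=9,w=1): C=33, w*C=1*33=33
Total weighted completion time = 181

181


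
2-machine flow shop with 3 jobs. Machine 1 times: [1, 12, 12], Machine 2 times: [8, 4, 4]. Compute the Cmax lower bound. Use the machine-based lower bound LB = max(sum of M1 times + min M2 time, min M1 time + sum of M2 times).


LB1 = sum(M1 times) + min(M2 times) = 25 + 4 = 29
LB2 = min(M1 times) + sum(M2 times) = 1 + 16 = 17
Lower bound = max(LB1, LB2) = max(29, 17) = 29

29


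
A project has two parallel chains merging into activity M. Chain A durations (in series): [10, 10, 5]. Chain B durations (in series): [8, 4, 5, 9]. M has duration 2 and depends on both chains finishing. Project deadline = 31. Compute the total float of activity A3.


Forward pass: ES(A3) = sum of predecessors on chain A = 20
EF = ES + duration = 20 + 5 = 25
Backward pass: LF(M) = deadline = 31; LS(M) = 31 - 2 = 29
LF(A3) = LS(M) - sum(successors on chain A) = 29 - 0 = 29
LS = LF - duration = 29 - 5 = 24
Total float = LS - ES = 24 - 20 = 4

4


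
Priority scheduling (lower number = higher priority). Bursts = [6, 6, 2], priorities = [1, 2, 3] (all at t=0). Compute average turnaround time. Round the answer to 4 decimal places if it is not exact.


Sort by priority (ascending = highest first):
Order: [(1, 6), (2, 6), (3, 2)]
Completion times:
  Priority 1, burst=6, C=6
  Priority 2, burst=6, C=12
  Priority 3, burst=2, C=14
Average turnaround = 32/3 = 10.6667

10.6667


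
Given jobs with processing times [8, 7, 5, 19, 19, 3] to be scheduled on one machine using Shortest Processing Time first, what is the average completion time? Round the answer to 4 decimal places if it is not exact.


Sort jobs by processing time (SPT order): [3, 5, 7, 8, 19, 19]
Compute completion times sequentially:
  Job 1: processing = 3, completes at 3
  Job 2: processing = 5, completes at 8
  Job 3: processing = 7, completes at 15
  Job 4: processing = 8, completes at 23
  Job 5: processing = 19, completes at 42
  Job 6: processing = 19, completes at 61
Sum of completion times = 152
Average completion time = 152/6 = 25.3333

25.3333


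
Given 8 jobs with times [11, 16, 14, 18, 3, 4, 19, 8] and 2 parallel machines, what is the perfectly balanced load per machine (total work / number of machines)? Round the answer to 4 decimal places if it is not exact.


Total processing time = 11 + 16 + 14 + 18 + 3 + 4 + 19 + 8 = 93
Number of machines = 2
Ideal balanced load = 93 / 2 = 46.5

46.5


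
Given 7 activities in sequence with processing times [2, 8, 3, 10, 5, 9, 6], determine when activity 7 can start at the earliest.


Activity 7 starts after activities 1 through 6 complete.
Predecessor durations: [2, 8, 3, 10, 5, 9]
ES = 2 + 8 + 3 + 10 + 5 + 9 = 37

37


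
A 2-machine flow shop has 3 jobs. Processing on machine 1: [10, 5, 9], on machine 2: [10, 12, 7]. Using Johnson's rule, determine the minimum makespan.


Apply Johnson's rule:
  Group 1 (a <= b): [(2, 5, 12), (1, 10, 10)]
  Group 2 (a > b): [(3, 9, 7)]
Optimal job order: [2, 1, 3]
Schedule:
  Job 2: M1 done at 5, M2 done at 17
  Job 1: M1 done at 15, M2 done at 27
  Job 3: M1 done at 24, M2 done at 34
Makespan = 34

34


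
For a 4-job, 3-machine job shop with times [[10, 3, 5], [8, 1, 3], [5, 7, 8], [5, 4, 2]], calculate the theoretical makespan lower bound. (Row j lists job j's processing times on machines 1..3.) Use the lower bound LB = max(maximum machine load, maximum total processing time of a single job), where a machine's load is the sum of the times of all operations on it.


Machine loads:
  Machine 1: 10 + 8 + 5 + 5 = 28
  Machine 2: 3 + 1 + 7 + 4 = 15
  Machine 3: 5 + 3 + 8 + 2 = 18
Max machine load = 28
Job totals:
  Job 1: 18
  Job 2: 12
  Job 3: 20
  Job 4: 11
Max job total = 20
Lower bound = max(28, 20) = 28

28


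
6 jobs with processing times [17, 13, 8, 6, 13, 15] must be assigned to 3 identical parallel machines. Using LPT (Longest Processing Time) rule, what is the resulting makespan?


Sort jobs in decreasing order (LPT): [17, 15, 13, 13, 8, 6]
Assign each job to the least loaded machine:
  Machine 1: jobs [17, 6], load = 23
  Machine 2: jobs [15, 8], load = 23
  Machine 3: jobs [13, 13], load = 26
Makespan = max load = 26

26


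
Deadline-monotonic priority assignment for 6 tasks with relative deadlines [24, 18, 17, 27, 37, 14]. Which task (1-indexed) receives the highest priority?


Sort tasks by relative deadline (ascending):
  Task 6: deadline = 14
  Task 3: deadline = 17
  Task 2: deadline = 18
  Task 1: deadline = 24
  Task 4: deadline = 27
  Task 5: deadline = 37
Priority order (highest first): [6, 3, 2, 1, 4, 5]
Highest priority task = 6

6
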